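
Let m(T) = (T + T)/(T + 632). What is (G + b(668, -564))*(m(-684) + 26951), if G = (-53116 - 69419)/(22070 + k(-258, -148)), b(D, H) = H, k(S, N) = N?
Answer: -4379093062815/284986 ≈ -1.5366e+7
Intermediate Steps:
m(T) = 2*T/(632 + T) (m(T) = (2*T)/(632 + T) = 2*T/(632 + T))
G = -122535/21922 (G = (-53116 - 69419)/(22070 - 148) = -122535/21922 ≈ -5.5896)
(G + b(668, -564))*(m(-684) + 26951) = (-122535/21922 - 564)*(2*(-684)/(632 - 684) + 26951) = -12486543*(2*(-684)/(-52) + 26951)/21922 = -12486543*(2*(-684)*(-1/52) + 26951)/21922 = -12486543*(342/13 + 26951)/21922 = -12486543/21922*350705/13 = -4379093062815/284986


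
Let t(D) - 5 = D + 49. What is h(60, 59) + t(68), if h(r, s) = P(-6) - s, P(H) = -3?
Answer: 60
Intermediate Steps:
t(D) = 54 + D (t(D) = 5 + (D + 49) = 5 + (49 + D) = 54 + D)
h(r, s) = -3 - s
h(60, 59) + t(68) = (-3 - 1*59) + (54 + 68) = (-3 - 59) + 122 = -62 + 122 = 60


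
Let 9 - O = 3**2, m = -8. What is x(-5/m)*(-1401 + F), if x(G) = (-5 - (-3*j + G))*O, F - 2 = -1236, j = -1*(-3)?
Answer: 0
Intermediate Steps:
j = 3
F = -1234 (F = 2 - 1236 = -1234)
O = 0 (O = 9 - 1*3**2 = 9 - 1*9 = 9 - 9 = 0)
x(G) = 0 (x(G) = (-5 - (-3*3 + G))*0 = (-5 - (-9 + G))*0 = (-5 + (9 - G))*0 = (4 - G)*0 = 0)
x(-5/m)*(-1401 + F) = 0*(-1401 - 1234) = 0*(-2635) = 0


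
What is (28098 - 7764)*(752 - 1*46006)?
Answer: -920194836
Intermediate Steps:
(28098 - 7764)*(752 - 1*46006) = 20334*(752 - 46006) = 20334*(-45254) = -920194836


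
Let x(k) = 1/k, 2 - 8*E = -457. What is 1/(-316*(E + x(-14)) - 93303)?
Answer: -14/1559753 ≈ -8.9758e-6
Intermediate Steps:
E = 459/8 (E = ¼ - ⅛*(-457) = ¼ + 457/8 = 459/8 ≈ 57.375)
1/(-316*(E + x(-14)) - 93303) = 1/(-316*(459/8 + 1/(-14)) - 93303) = 1/(-316*(459/8 - 1/14) - 93303) = 1/(-316*3209/56 - 93303) = 1/(-253511/14 - 93303) = 1/(-1559753/14) = -14/1559753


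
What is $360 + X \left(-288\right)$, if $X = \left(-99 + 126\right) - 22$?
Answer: $-1080$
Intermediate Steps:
$X = 5$ ($X = 27 - 22 = 5$)
$360 + X \left(-288\right) = 360 + 5 \left(-288\right) = 360 - 1440 = -1080$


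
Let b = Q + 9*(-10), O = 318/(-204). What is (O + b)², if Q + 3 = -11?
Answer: 12880921/1156 ≈ 11143.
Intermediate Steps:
Q = -14 (Q = -3 - 11 = -14)
O = -53/34 (O = 318*(-1/204) = -53/34 ≈ -1.5588)
b = -104 (b = -14 + 9*(-10) = -14 - 90 = -104)
(O + b)² = (-53/34 - 104)² = (-3589/34)² = 12880921/1156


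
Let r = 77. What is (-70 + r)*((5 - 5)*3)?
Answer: 0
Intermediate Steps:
(-70 + r)*((5 - 5)*3) = (-70 + 77)*((5 - 5)*3) = 7*(0*3) = 7*0 = 0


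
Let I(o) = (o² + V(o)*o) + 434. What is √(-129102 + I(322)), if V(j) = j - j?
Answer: 6*I*√694 ≈ 158.06*I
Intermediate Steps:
V(j) = 0
I(o) = 434 + o² (I(o) = (o² + 0*o) + 434 = (o² + 0) + 434 = o² + 434 = 434 + o²)
√(-129102 + I(322)) = √(-129102 + (434 + 322²)) = √(-129102 + (434 + 103684)) = √(-129102 + 104118) = √(-24984) = 6*I*√694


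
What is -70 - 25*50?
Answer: -1320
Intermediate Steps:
-70 - 25*50 = -70 - 1250 = -1320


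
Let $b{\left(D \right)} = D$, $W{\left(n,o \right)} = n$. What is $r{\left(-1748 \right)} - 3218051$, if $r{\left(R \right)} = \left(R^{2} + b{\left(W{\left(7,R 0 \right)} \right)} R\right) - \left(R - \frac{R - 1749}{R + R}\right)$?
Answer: $- \frac{604926863}{3496} \approx -1.7303 \cdot 10^{5}$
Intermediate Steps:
$r{\left(R \right)} = R^{2} + 6 R + \frac{-1749 + R}{2 R}$ ($r{\left(R \right)} = \left(R^{2} + 7 R\right) - \left(R - \frac{R - 1749}{R + R}\right) = \left(R^{2} + 7 R\right) - \left(R - \frac{-1749 + R}{2 R}\right) = R^{2} + 6 R + \frac{-1749 + R}{2 R}$)
$r{\left(-1748 \right)} - 3218051 = \left(\frac{1}{2} + \left(-1748\right)^{2} + 6 \left(-1748\right) - \frac{1749}{2 \left(-1748\right)}\right) - 3218051 = \left(\frac{1}{2} + 3055504 - 10488 - - \frac{1749}{3496}\right) - 3218051 = \left(\frac{1}{2} + 3055504 - 10488 + \frac{1749}{3496}\right) - 3218051 = \frac{10645379433}{3496} - 3218051 = - \frac{604926863}{3496}$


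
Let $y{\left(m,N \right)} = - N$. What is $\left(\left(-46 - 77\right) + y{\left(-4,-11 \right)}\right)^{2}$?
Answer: $12544$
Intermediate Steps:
$\left(\left(-46 - 77\right) + y{\left(-4,-11 \right)}\right)^{2} = \left(\left(-46 - 77\right) - -11\right)^{2} = \left(\left(-46 - 77\right) + 11\right)^{2} = \left(-123 + 11\right)^{2} = \left(-112\right)^{2} = 12544$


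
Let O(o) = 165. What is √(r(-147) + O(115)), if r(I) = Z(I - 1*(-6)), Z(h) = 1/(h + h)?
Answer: 17*√45402/282 ≈ 12.845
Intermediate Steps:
Z(h) = 1/(2*h)
r(I) = 1/(2*(6 + I)) (r(I) = 1/(2*(I - 1*(-6))) = 1/(2*(I + 6)) = 1/(2*(6 + I)))
√(r(-147) + O(115)) = √(1/(2*(6 - 147)) + 165) = √((½)/(-141) + 165) = √((½)*(-1/141) + 165) = √(-1/282 + 165) = √(46529/282) = 17*√45402/282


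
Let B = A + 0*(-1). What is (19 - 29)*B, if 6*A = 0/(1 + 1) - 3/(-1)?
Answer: -5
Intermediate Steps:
A = ½ (A = (0/(1 + 1) - 3/(-1))/6 = (0/2 - 3*(-1))/6 = (0*(½) + 3)/6 = (0 + 3)/6 = (⅙)*3 = ½ ≈ 0.50000)
B = ½ (B = ½ + 0*(-1) = ½ + 0 = ½ ≈ 0.50000)
(19 - 29)*B = (19 - 29)*(½) = -10*½ = -5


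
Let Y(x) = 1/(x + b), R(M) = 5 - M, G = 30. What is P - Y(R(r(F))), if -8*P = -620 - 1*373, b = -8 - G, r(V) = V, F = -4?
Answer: 28805/232 ≈ 124.16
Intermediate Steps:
b = -38 (b = -8 - 1*30 = -8 - 30 = -38)
P = 993/8 (P = -(-620 - 1*373)/8 = -(-620 - 373)/8 = -1/8*(-993) = 993/8 ≈ 124.13)
Y(x) = 1/(-38 + x) (Y(x) = 1/(x - 38) = 1/(-38 + x))
P - Y(R(r(F))) = 993/8 - 1/(-38 + (5 - 1*(-4))) = 993/8 - 1/(-38 + (5 + 4)) = 993/8 - 1/(-38 + 9) = 993/8 - 1/(-29) = 993/8 - 1*(-1/29) = 993/8 + 1/29 = 28805/232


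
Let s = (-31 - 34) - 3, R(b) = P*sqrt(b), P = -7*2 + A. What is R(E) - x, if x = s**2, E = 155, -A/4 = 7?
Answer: -4624 - 42*sqrt(155) ≈ -5146.9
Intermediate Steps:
A = -28 (A = -4*7 = -28)
P = -42 (P = -7*2 - 28 = -14 - 28 = -42)
R(b) = -42*sqrt(b)
s = -68 (s = -65 - 3 = -68)
x = 4624 (x = (-68)**2 = 4624)
R(E) - x = -42*sqrt(155) - 1*4624 = -42*sqrt(155) - 4624 = -4624 - 42*sqrt(155)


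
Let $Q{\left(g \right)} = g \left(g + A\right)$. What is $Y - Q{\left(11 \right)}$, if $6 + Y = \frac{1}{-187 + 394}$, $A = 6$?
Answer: $- \frac{39950}{207} \approx -193.0$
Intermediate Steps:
$Q{\left(g \right)} = g \left(6 + g\right)$ ($Q{\left(g \right)} = g \left(g + 6\right) = g \left(6 + g\right)$)
$Y = - \frac{1241}{207}$ ($Y = -6 + \frac{1}{-187 + 394} = -6 + \frac{1}{207} = - \frac{1241}{207} \approx -5.9952$)
$Y - Q{\left(11 \right)} = - \frac{1241}{207} - 11 \left(6 + 11\right) = - \frac{1241}{207} - 11 \cdot 17 = - \frac{1241}{207} - 187 = - \frac{39950}{207}$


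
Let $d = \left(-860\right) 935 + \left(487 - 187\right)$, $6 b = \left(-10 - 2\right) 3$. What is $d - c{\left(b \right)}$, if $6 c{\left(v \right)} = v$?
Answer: $-803799$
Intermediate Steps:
$b = -6$ ($b = \frac{\left(-10 - 2\right) 3}{6} = \frac{\left(-12\right) 3}{6} = \frac{1}{6} \left(-36\right) = -6$)
$c{\left(v \right)} = \frac{v}{6}$
$d = -803800$ ($d = -804100 + 300 = -803800$)
$d - c{\left(b \right)} = -803800 - \frac{1}{6} \left(-6\right) = -803800 - -1 = -803800 + 1 = -803799$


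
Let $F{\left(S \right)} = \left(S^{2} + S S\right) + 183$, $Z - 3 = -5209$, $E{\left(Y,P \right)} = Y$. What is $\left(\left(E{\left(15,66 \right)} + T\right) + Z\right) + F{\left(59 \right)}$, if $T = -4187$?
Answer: $-2233$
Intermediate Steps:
$Z = -5206$ ($Z = 3 - 5209 = -5206$)
$F{\left(S \right)} = 183 + 2 S^{2}$ ($F{\left(S \right)} = \left(S^{2} + S^{2}\right) + 183 = 2 S^{2} + 183 = 183 + 2 S^{2}$)
$\left(\left(E{\left(15,66 \right)} + T\right) + Z\right) + F{\left(59 \right)} = \left(\left(15 - 4187\right) - 5206\right) + \left(183 + 2 \cdot 59^{2}\right) = \left(-4172 - 5206\right) + \left(183 + 2 \cdot 3481\right) = -9378 + \left(183 + 6962\right) = -9378 + 7145 = -2233$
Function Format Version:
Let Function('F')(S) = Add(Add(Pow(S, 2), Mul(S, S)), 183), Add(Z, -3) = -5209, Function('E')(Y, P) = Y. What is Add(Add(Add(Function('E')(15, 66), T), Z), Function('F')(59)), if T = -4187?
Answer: -2233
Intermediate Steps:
Z = -5206 (Z = Add(3, -5209) = -5206)
Function('F')(S) = Add(183, Mul(2, Pow(S, 2))) (Function('F')(S) = Add(Add(Pow(S, 2), Pow(S, 2)), 183) = Add(Mul(2, Pow(S, 2)), 183) = Add(183, Mul(2, Pow(S, 2))))
Add(Add(Add(Function('E')(15, 66), T), Z), Function('F')(59)) = Add(Add(Add(15, -4187), -5206), Add(183, Mul(2, Pow(59, 2)))) = Add(Add(-4172, -5206), Add(183, Mul(2, 3481))) = Add(-9378, Add(183, 6962)) = Add(-9378, 7145) = -2233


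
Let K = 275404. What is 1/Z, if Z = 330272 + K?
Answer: 1/605676 ≈ 1.6510e-6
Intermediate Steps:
Z = 605676 (Z = 330272 + 275404 = 605676)
1/Z = 1/605676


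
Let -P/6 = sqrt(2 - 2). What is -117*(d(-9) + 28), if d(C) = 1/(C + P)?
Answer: -3263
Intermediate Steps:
P = 0 (P = -6*sqrt(2 - 2) = -6*sqrt(0) = -6*0 = 0)
d(C) = 1/C (d(C) = 1/(C + 0) = 1/C)
-117*(d(-9) + 28) = -117*(1/(-9) + 28) = -117*(-1/9 + 28) = -117*251/9 = -3263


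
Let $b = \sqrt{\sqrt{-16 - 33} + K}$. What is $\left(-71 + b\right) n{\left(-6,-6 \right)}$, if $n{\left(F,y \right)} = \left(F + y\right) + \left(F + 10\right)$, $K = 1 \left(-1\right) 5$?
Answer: $568 - 8 \sqrt{-5 + 7 i} \approx 557.26 - 20.863 i$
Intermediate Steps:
$K = -5$ ($K = \left(-1\right) 5 = -5$)
$n{\left(F,y \right)} = 10 + y + 2 F$ ($n{\left(F,y \right)} = \left(F + y\right) + \left(10 + F\right) = 10 + y + 2 F$)
$b = \sqrt{-5 + 7 i}$ ($b = \sqrt{\sqrt{-16 - 33} - 5} = \sqrt{\sqrt{-49} - 5} = \sqrt{7 i - 5} = \sqrt{-5 + 7 i} \approx 1.3421 + 2.6079 i$)
$\left(-71 + b\right) n{\left(-6,-6 \right)} = \left(-71 + \sqrt{-5 + 7 i}\right) \left(10 - 6 + 2 \left(-6\right)\right) = \left(-71 + \sqrt{-5 + 7 i}\right) \left(10 - 6 - 12\right) = \left(-71 + \sqrt{-5 + 7 i}\right) \left(-8\right) = 568 - 8 \sqrt{-5 + 7 i}$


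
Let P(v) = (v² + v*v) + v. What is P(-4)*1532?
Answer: 42896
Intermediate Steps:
P(v) = v + 2*v² (P(v) = (v² + v²) + v = 2*v² + v = v + 2*v²)
P(-4)*1532 = -4*(1 + 2*(-4))*1532 = -4*(1 - 8)*1532 = -4*(-7)*1532 = 28*1532 = 42896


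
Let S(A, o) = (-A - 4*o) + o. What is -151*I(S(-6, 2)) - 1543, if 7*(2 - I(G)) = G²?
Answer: -1845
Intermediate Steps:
S(A, o) = -A - 3*o
I(G) = 2 - G²/7
-151*I(S(-6, 2)) - 1543 = -151*(2 - (-1*(-6) - 3*2)²/7) - 1543 = -151*(2 - (6 - 6)²/7) - 1543 = -151*(2 - ⅐*0²) - 1543 = -151*(2 - ⅐*0) - 1543 = -151*(2 + 0) - 1543 = -151*2 - 1543 = -302 - 1543 = -1845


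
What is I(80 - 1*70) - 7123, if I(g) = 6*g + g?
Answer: -7053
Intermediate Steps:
I(g) = 7*g
I(80 - 1*70) - 7123 = 7*(80 - 1*70) - 7123 = 7*(80 - 70) - 7123 = 7*10 - 7123 = 70 - 7123 = -7053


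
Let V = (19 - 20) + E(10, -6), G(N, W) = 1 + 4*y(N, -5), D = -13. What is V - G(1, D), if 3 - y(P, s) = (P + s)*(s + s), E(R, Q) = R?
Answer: 156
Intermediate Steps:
y(P, s) = 3 - 2*s*(P + s) (y(P, s) = 3 - (P + s)*(s + s) = 3 - (P + s)*2*s = 3 - 2*s*(P + s))
G(N, W) = -187 + 40*N (G(N, W) = 1 + 4*(3 - 2*(-5)² - 2*N*(-5)) = 1 + 4*(3 - 2*25 + 10*N) = 1 + 4*(3 - 50 + 10*N) = 1 + 4*(-47 + 10*N) = 1 + (-188 + 40*N) = -187 + 40*N)
V = 9 (V = (19 - 20) + 10 = -1 + 10 = 9)
V - G(1, D) = 9 - (-187 + 40*1) = 9 - (-187 + 40) = 9 - 1*(-147) = 9 + 147 = 156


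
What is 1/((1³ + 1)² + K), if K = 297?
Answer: 1/301 ≈ 0.0033223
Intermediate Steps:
1/((1³ + 1)² + K) = 1/((1³ + 1)² + 297) = 1/((1 + 1)² + 297) = 1/(2² + 297) = 1/(4 + 297) = 1/301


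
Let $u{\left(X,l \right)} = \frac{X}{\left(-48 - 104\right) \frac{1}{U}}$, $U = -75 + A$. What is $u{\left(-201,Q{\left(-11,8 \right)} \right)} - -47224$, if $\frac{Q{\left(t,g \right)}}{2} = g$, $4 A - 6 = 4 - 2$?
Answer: $\frac{7163375}{152} \approx 47127.0$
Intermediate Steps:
$A = 2$ ($A = \frac{3}{2} + \frac{4 - 2}{4} = \frac{3}{2} + \frac{1}{4} \cdot 2 = \frac{3}{2} + \frac{1}{2} = 2$)
$Q{\left(t,g \right)} = 2 g$
$U = -73$ ($U = -75 + 2 = -73$)
$u{\left(X,l \right)} = \frac{73 X}{152}$ ($u{\left(X,l \right)} = \frac{X}{\left(-48 - 104\right) \frac{1}{-73}} = \frac{X}{\left(-48 - 104\right) \left(- \frac{1}{73}\right)} = \frac{X}{\left(-152\right) \left(- \frac{1}{73}\right)} = \frac{X}{\frac{152}{73}} = X \frac{73}{152} = \frac{73 X}{152}$)
$u{\left(-201,Q{\left(-11,8 \right)} \right)} - -47224 = \frac{73}{152} \left(-201\right) - -47224 = - \frac{14673}{152} + 47224 = \frac{7163375}{152}$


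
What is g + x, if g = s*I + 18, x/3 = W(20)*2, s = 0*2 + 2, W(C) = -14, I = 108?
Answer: 150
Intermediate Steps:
s = 2 (s = 0 + 2 = 2)
x = -84 (x = 3*(-14*2) = 3*(-28) = -84)
g = 234 (g = 2*108 + 18 = 216 + 18 = 234)
g + x = 234 - 84 = 150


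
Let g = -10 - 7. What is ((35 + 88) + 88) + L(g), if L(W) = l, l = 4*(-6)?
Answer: 187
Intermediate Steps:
g = -17
l = -24
L(W) = -24
((35 + 88) + 88) + L(g) = ((35 + 88) + 88) - 24 = (123 + 88) - 24 = 211 - 24 = 187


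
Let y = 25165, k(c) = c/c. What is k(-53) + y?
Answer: 25166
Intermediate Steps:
k(c) = 1
k(-53) + y = 1 + 25165 = 25166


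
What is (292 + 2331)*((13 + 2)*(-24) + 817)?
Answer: 1198711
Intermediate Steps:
(292 + 2331)*((13 + 2)*(-24) + 817) = 2623*(15*(-24) + 817) = 2623*(-360 + 817) = 2623*457 = 1198711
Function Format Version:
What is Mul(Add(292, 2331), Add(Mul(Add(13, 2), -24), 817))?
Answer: 1198711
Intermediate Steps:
Mul(Add(292, 2331), Add(Mul(Add(13, 2), -24), 817)) = Mul(2623, Add(Mul(15, -24), 817)) = Mul(2623, Add(-360, 817)) = Mul(2623, 457) = 1198711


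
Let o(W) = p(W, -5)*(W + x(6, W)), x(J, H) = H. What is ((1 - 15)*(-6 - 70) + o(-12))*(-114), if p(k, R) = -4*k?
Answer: 10032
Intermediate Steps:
o(W) = -8*W² (o(W) = (-4*W)*(W + W) = (-4*W)*(2*W) = -8*W²)
((1 - 15)*(-6 - 70) + o(-12))*(-114) = ((1 - 15)*(-6 - 70) - 8*(-12)²)*(-114) = (-14*(-76) - 8*144)*(-114) = (1064 - 1152)*(-114) = -88*(-114) = 10032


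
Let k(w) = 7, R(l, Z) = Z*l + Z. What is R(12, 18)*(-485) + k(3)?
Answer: -113483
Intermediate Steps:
R(l, Z) = Z + Z*l
R(12, 18)*(-485) + k(3) = (18*(1 + 12))*(-485) + 7 = (18*13)*(-485) + 7 = 234*(-485) + 7 = -113490 + 7 = -113483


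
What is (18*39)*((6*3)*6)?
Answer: 75816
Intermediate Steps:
(18*39)*((6*3)*6) = 702*(18*6) = 702*108 = 75816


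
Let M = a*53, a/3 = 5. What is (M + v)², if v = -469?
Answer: 106276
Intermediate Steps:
a = 15 (a = 3*5 = 15)
M = 795 (M = 15*53 = 795)
(M + v)² = (795 - 469)² = 326² = 106276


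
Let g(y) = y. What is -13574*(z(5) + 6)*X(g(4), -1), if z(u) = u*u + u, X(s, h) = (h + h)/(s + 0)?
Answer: 244332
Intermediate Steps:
X(s, h) = 2*h/s (X(s, h) = (2*h)/s = 2*h/s)
z(u) = u + u**2 (z(u) = u**2 + u = u + u**2)
-13574*(z(5) + 6)*X(g(4), -1) = -13574*(5*(1 + 5) + 6)*2*(-1)/4 = -13574*(5*6 + 6)*2*(-1)*(1/4) = -13574*(30 + 6)*(-1)/2 = -488664*(-1)/2 = -13574*(-18) = 244332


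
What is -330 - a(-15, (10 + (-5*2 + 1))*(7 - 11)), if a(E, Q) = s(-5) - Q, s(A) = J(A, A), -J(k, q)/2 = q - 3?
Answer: -350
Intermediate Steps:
J(k, q) = 6 - 2*q (J(k, q) = -2*(q - 3) = -2*(-3 + q) = 6 - 2*q)
s(A) = 6 - 2*A
a(E, Q) = 16 - Q (a(E, Q) = (6 - 2*(-5)) - Q = (6 + 10) - Q = 16 - Q)
-330 - a(-15, (10 + (-5*2 + 1))*(7 - 11)) = -330 - (16 - (10 + (-5*2 + 1))*(7 - 11)) = -330 - (16 - (10 + (-10 + 1))*(-4)) = -330 - (16 - (10 - 9)*(-4)) = -330 - (16 - (-4)) = -330 - (16 - 1*(-4)) = -330 - (16 + 4) = -330 - 1*20 = -330 - 20 = -350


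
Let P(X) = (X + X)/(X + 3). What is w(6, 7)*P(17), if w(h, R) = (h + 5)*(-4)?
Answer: -374/5 ≈ -74.800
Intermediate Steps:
P(X) = 2*X/(3 + X) (P(X) = (2*X)/(3 + X) = 2*X/(3 + X))
w(h, R) = -20 - 4*h (w(h, R) = (5 + h)*(-4) = -20 - 4*h)
w(6, 7)*P(17) = (-20 - 4*6)*(2*17/(3 + 17)) = (-20 - 24)*(2*17/20) = -88*17/20 = -44*17/10 = -374/5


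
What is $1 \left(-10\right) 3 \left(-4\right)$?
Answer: $120$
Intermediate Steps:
$1 \left(-10\right) 3 \left(-4\right) = \left(-10\right) \left(-12\right) = 120$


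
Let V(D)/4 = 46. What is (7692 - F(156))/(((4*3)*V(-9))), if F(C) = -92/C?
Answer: 300011/86112 ≈ 3.4840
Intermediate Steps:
V(D) = 184 (V(D) = 4*46 = 184)
(7692 - F(156))/(((4*3)*V(-9))) = (7692 - (-92)/156)/(((4*3)*184)) = (7692 - (-92)/156)/((12*184)) = (7692 - 1*(-23/39))/2208 = (7692 + 23/39)*(1/2208) = (300011/39)*(1/2208) = 300011/86112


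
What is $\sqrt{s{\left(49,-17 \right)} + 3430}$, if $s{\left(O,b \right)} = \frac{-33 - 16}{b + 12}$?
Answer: $\frac{21 \sqrt{195}}{5} \approx 58.65$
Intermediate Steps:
$s{\left(O,b \right)} = - \frac{49}{12 + b}$
$\sqrt{s{\left(49,-17 \right)} + 3430} = \sqrt{- \frac{49}{12 - 17} + 3430} = \sqrt{- \frac{49}{-5} + 3430} = \sqrt{\left(-49\right) \left(- \frac{1}{5}\right) + 3430} = \sqrt{\frac{49}{5} + 3430} = \sqrt{\frac{17199}{5}} = \frac{21 \sqrt{195}}{5}$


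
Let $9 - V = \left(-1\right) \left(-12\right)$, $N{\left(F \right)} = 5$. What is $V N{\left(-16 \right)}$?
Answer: $-15$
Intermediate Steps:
$V = -3$ ($V = 9 - \left(-1\right) \left(-12\right) = 9 - 12 = -3$)
$V N{\left(-16 \right)} = \left(-3\right) 5 = -15$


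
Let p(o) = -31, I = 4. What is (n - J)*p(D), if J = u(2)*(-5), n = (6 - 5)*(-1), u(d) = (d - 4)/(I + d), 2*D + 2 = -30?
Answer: 248/3 ≈ 82.667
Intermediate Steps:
D = -16 (D = -1 + (½)*(-30) = -1 - 15 = -16)
u(d) = (-4 + d)/(4 + d) (u(d) = (d - 4)/(4 + d) = (-4 + d)/(4 + d))
n = -1 (n = 1*(-1) = -1)
J = 5/3 (J = ((-4 + 2)/(4 + 2))*(-5) = (-2/6)*(-5) = ((⅙)*(-2))*(-5) = -⅓*(-5) = 5/3 ≈ 1.6667)
(n - J)*p(D) = (-1 - 1*5/3)*(-31) = (-1 - 5/3)*(-31) = -8/3*(-31) = 248/3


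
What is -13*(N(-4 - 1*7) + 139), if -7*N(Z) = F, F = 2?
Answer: -12623/7 ≈ -1803.3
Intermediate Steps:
N(Z) = -2/7 (N(Z) = -⅐*2 = -2/7)
-13*(N(-4 - 1*7) + 139) = -13*(-2/7 + 139) = -13*971/7 = -12623/7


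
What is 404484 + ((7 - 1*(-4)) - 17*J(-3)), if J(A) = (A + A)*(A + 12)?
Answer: 405413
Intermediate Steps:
J(A) = 2*A*(12 + A) (J(A) = (2*A)*(12 + A) = 2*A*(12 + A))
404484 + ((7 - 1*(-4)) - 17*J(-3)) = 404484 + ((7 - 1*(-4)) - 34*(-3)*(12 - 3)) = 404484 + ((7 + 4) - 34*(-3)*9) = 404484 + (11 - 17*(-54)) = 404484 + (11 + 918) = 404484 + 929 = 405413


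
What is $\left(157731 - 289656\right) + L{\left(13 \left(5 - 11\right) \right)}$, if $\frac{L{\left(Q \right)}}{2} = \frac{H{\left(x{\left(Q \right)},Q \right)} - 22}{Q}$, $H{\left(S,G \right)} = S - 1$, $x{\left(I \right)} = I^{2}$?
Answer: $- \frac{5151136}{39} \approx -1.3208 \cdot 10^{5}$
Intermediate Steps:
$H{\left(S,G \right)} = -1 + S$
$L{\left(Q \right)} = \frac{2 \left(-23 + Q^{2}\right)}{Q}$ ($L{\left(Q \right)} = 2 \frac{\left(-1 + Q^{2}\right) - 22}{Q} = 2 \frac{-23 + Q^{2}}{Q} = \frac{2 \left(-23 + Q^{2}\right)}{Q}$)
$\left(157731 - 289656\right) + L{\left(13 \left(5 - 11\right) \right)} = \left(157731 - 289656\right) + \left(- \frac{46}{13 \left(5 - 11\right)} + 2 \cdot 13 \left(5 - 11\right)\right) = -131925 + \left(- \frac{46}{13 \left(-6\right)} + 2 \cdot 13 \left(-6\right)\right) = -131925 + \left(- \frac{46}{-78} + 2 \left(-78\right)\right) = -131925 - \frac{6061}{39} = - \frac{5151136}{39}$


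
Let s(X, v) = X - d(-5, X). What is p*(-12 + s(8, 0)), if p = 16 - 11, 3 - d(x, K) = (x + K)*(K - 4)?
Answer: 25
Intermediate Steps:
d(x, K) = 3 - (-4 + K)*(K + x) (d(x, K) = 3 - (x + K)*(K - 4) = 3 - (K + x)*(-4 + K) = 3 - (-4 + K)*(K + x))
s(X, v) = 17 + X² - 8*X (s(X, v) = X - (3 - X² + 4*X + 4*(-5) - 1*X*(-5)) = X - (3 - X² + 4*X - 20 + 5*X) = X - (-17 - X² + 9*X) = X + (17 + X² - 9*X) = 17 + X² - 8*X)
p = 5
p*(-12 + s(8, 0)) = 5*(-12 + (17 + 8² - 8*8)) = 5*(-12 + (17 + 64 - 64)) = 5*(-12 + 17) = 5*5 = 25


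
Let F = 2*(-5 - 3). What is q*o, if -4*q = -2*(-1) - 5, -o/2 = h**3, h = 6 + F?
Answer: 1500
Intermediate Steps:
F = -16 (F = 2*(-8) = -16)
h = -10 (h = 6 - 16 = -10)
o = 2000 (o = -2*(-10)**3 = -2*(-1000) = 2000)
q = 3/4 (q = -(-2*(-1) - 5)/4 = -(2 - 5)/4 = -1/4*(-3) = 3/4 ≈ 0.75000)
q*o = (3/4)*2000 = 1500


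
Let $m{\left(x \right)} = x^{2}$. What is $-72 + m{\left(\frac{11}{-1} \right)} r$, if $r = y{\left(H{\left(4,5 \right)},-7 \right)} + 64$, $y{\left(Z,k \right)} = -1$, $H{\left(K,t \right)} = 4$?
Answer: $7551$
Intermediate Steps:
$r = 63$ ($r = -1 + 64 = 63$)
$-72 + m{\left(\frac{11}{-1} \right)} r = -72 + \left(\frac{11}{-1}\right)^{2} \cdot 63 = -72 + \left(11 \left(-1\right)\right)^{2} \cdot 63 = -72 + \left(-11\right)^{2} \cdot 63 = -72 + 121 \cdot 63 = -72 + 7623 = 7551$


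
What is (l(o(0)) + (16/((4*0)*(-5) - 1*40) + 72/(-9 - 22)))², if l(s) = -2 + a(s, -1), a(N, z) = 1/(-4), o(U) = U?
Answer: 9504889/384400 ≈ 24.727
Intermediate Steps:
a(N, z) = -¼
l(s) = -9/4 (l(s) = -2 - ¼ = -9/4)
(l(o(0)) + (16/((4*0)*(-5) - 1*40) + 72/(-9 - 22)))² = (-9/4 + (16/((4*0)*(-5) - 1*40) + 72/(-9 - 22)))² = (-9/4 + (16/(0*(-5) - 40) + 72/(-31)))² = (-9/4 + (16/(0 - 40) + 72*(-1/31)))² = (-9/4 + (16/(-40) - 72/31))² = (-9/4 + (16*(-1/40) - 72/31))² = (-9/4 + (-⅖ - 72/31))² = (-9/4 - 422/155)² = (-3083/620)² = 9504889/384400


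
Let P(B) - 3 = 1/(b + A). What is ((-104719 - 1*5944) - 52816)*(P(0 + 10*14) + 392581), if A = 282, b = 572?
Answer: -54809070898023/854 ≈ -6.4179e+10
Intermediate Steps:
P(B) = 2563/854 (P(B) = 3 + 1/(572 + 282) = 3 + 1/854 = 2563/854)
((-104719 - 1*5944) - 52816)*(P(0 + 10*14) + 392581) = ((-104719 - 1*5944) - 52816)*(2563/854 + 392581) = ((-104719 - 5944) - 52816)*(335266737/854) = (-110663 - 52816)*(335266737/854) = -163479*335266737/854 = -54809070898023/854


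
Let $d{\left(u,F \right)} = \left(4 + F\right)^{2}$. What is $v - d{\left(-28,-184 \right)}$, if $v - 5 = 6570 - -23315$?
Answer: $-2510$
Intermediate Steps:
$v = 29890$ ($v = 5 + \left(6570 - -23315\right) = 5 + \left(6570 + 23315\right) = 5 + 29885 = 29890$)
$v - d{\left(-28,-184 \right)} = 29890 - \left(4 - 184\right)^{2} = 29890 - \left(-180\right)^{2} = 29890 - 32400 = -2510$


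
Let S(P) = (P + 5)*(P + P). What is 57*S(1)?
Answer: 684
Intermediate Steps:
S(P) = 2*P*(5 + P) (S(P) = (5 + P)*(2*P) = 2*P*(5 + P))
57*S(1) = 57*(2*1*(5 + 1)) = 57*(2*1*6) = 57*12 = 684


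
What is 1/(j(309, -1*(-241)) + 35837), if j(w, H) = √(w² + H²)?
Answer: 35837/1284137007 - √153562/1284137007 ≈ 2.7602e-5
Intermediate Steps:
j(w, H) = √(H² + w²)
1/(j(309, -1*(-241)) + 35837) = 1/(√((-1*(-241))² + 309²) + 35837) = 1/(√(241² + 95481) + 35837) = 1/(√(58081 + 95481) + 35837) = 1/(√153562 + 35837) = 1/(35837 + √153562)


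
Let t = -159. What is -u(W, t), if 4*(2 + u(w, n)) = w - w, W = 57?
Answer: 2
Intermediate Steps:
u(w, n) = -2 (u(w, n) = -2 + (w - w)/4 = -2 + (¼)*0 = -2 + 0 = -2)
-u(W, t) = -1*(-2) = 2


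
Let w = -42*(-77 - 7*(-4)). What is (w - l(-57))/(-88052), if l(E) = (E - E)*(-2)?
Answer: -1029/44026 ≈ -0.023373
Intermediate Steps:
l(E) = 0 (l(E) = 0*(-2) = 0)
w = 2058 (w = -42*(-77 + 28) = -42*(-49) = 2058)
(w - l(-57))/(-88052) = (2058 - 1*0)/(-88052) = (2058 + 0)*(-1/88052) = 2058*(-1/88052) = -1029/44026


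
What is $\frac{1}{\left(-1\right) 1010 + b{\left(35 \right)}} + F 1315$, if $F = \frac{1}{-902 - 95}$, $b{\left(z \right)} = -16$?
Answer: $- \frac{1350187}{1022922} \approx -1.3199$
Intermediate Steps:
$F = - \frac{1}{997}$ ($F = \frac{1}{-997} = - \frac{1}{997} \approx -0.001003$)
$\frac{1}{\left(-1\right) 1010 + b{\left(35 \right)}} + F 1315 = \frac{1}{\left(-1\right) 1010 - 16} - \frac{1315}{997} = \frac{1}{-1010 - 16} - \frac{1315}{997} = \frac{1}{-1026} - \frac{1315}{997} = - \frac{1}{1026} - \frac{1315}{997} = - \frac{1350187}{1022922}$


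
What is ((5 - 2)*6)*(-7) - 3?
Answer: -129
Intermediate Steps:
((5 - 2)*6)*(-7) - 3 = (3*6)*(-7) - 3 = 18*(-7) - 3 = -126 - 3 = -129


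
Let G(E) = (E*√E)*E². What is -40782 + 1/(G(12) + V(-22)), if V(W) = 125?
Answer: -1460655575231/35816183 + 3456*√3/35816183 ≈ -40782.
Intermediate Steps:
G(E) = E^(7/2) (G(E) = E^(3/2)*E² = E^(7/2))
-40782 + 1/(G(12) + V(-22)) = -40782 + 1/(12^(7/2) + 125) = -40782 + 1/(3456*√3 + 125) = -40782 + 1/(125 + 3456*√3)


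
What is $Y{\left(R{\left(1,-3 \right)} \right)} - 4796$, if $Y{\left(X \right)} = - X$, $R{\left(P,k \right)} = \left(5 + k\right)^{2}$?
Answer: $-4800$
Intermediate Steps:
$Y{\left(R{\left(1,-3 \right)} \right)} - 4796 = - \left(5 - 3\right)^{2} - 4796 = - 2^{2} - 4796 = \left(-1\right) 4 - 4796 = -4 - 4796 = -4800$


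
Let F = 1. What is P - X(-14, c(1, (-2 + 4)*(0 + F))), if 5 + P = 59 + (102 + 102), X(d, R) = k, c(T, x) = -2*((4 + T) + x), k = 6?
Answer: 252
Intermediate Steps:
c(T, x) = -8 - 2*T - 2*x (c(T, x) = -2*(4 + T + x) = -8 - 2*T - 2*x)
X(d, R) = 6
P = 258 (P = -5 + (59 + (102 + 102)) = -5 + (59 + 204) = -5 + 263 = 258)
P - X(-14, c(1, (-2 + 4)*(0 + F))) = 258 - 1*6 = 258 - 6 = 252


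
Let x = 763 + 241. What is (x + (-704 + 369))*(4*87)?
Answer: 232812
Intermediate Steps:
x = 1004
(x + (-704 + 369))*(4*87) = (1004 + (-704 + 369))*(4*87) = (1004 - 335)*348 = 669*348 = 232812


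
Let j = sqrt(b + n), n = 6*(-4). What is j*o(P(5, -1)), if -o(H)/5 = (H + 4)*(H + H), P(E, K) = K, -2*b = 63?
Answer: 15*I*sqrt(222) ≈ 223.49*I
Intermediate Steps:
b = -63/2 (b = -1/2*63 = -63/2 ≈ -31.500)
n = -24
o(H) = -10*H*(4 + H) (o(H) = -5*(H + 4)*(H + H) = -5*(4 + H)*2*H = -10*H*(4 + H))
j = I*sqrt(222)/2 (j = sqrt(-63/2 - 24) = sqrt(-111/2) = I*sqrt(222)/2 ≈ 7.4498*I)
j*o(P(5, -1)) = (I*sqrt(222)/2)*(-10*(-1)*(4 - 1)) = (I*sqrt(222)/2)*(-10*(-1)*3) = (I*sqrt(222)/2)*30 = 15*I*sqrt(222)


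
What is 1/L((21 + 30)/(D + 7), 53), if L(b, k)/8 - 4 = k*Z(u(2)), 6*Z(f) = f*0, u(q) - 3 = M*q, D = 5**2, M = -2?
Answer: 1/32 ≈ 0.031250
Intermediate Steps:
D = 25
u(q) = 3 - 2*q
Z(f) = 0 (Z(f) = (f*0)/6 = (1/6)*0 = 0)
L(b, k) = 32 (L(b, k) = 32 + 8*(k*0) = 32 + 8*0 = 32 + 0 = 32)
1/L((21 + 30)/(D + 7), 53) = 1/32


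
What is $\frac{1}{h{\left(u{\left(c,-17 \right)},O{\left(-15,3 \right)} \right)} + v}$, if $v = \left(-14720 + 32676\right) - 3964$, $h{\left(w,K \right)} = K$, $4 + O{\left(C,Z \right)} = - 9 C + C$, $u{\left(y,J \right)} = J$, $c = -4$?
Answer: $\frac{1}{14108} \approx 7.0882 \cdot 10^{-5}$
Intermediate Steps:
$O{\left(C,Z \right)} = -4 - 8 C$ ($O{\left(C,Z \right)} = -4 + \left(- 9 C + C\right) = -4 - 8 C$)
$v = 13992$ ($v = 17956 - 3964 = 13992$)
$\frac{1}{h{\left(u{\left(c,-17 \right)},O{\left(-15,3 \right)} \right)} + v} = \frac{1}{\left(-4 - -120\right) + 13992} = \frac{1}{\left(-4 + 120\right) + 13992} = \frac{1}{116 + 13992} = \frac{1}{14108}$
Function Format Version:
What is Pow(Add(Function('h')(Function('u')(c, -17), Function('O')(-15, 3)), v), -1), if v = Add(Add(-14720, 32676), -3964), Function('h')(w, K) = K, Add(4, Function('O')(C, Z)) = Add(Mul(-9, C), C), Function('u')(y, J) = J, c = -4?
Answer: Rational(1, 14108) ≈ 7.0882e-5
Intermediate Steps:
Function('O')(C, Z) = Add(-4, Mul(-8, C)) (Function('O')(C, Z) = Add(-4, Add(Mul(-9, C), C)) = Add(-4, Mul(-8, C)))
v = 13992 (v = Add(17956, -3964) = 13992)
Pow(Add(Function('h')(Function('u')(c, -17), Function('O')(-15, 3)), v), -1) = Pow(Add(Add(-4, Mul(-8, -15)), 13992), -1) = Pow(Add(Add(-4, 120), 13992), -1) = Pow(Add(116, 13992), -1) = Pow(14108, -1) = Rational(1, 14108)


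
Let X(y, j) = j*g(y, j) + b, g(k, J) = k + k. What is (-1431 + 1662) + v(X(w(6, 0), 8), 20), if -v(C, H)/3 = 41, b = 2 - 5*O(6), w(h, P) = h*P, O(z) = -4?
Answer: 108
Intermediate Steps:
w(h, P) = P*h
g(k, J) = 2*k
b = 22 (b = 2 - 5*(-4) = 2 + 20 = 22)
X(y, j) = 22 + 2*j*y (X(y, j) = j*(2*y) + 22 = 2*j*y + 22 = 22 + 2*j*y)
v(C, H) = -123 (v(C, H) = -3*41 = -123)
(-1431 + 1662) + v(X(w(6, 0), 8), 20) = (-1431 + 1662) - 123 = 231 - 123 = 108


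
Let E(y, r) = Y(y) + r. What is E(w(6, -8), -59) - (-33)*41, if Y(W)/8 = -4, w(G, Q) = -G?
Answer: 1262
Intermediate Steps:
Y(W) = -32 (Y(W) = 8*(-4) = -32)
E(y, r) = -32 + r
E(w(6, -8), -59) - (-33)*41 = (-32 - 59) - (-33)*41 = -91 - 1*(-1353) = -91 + 1353 = 1262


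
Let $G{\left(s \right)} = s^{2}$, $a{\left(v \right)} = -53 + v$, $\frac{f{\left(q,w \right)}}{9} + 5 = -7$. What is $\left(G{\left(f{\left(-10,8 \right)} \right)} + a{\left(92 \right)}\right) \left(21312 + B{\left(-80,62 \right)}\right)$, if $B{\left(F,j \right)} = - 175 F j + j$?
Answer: $10408343922$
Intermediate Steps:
$f{\left(q,w \right)} = -108$ ($f{\left(q,w \right)} = -45 + 9 \left(-7\right) = -45 - 63 = -108$)
$B{\left(F,j \right)} = j - 175 F j$ ($B{\left(F,j \right)} = - 175 F j + j = j - 175 F j$)
$\left(G{\left(f{\left(-10,8 \right)} \right)} + a{\left(92 \right)}\right) \left(21312 + B{\left(-80,62 \right)}\right) = \left(\left(-108\right)^{2} + \left(-53 + 92\right)\right) \left(21312 + 62 \left(1 - -14000\right)\right) = \left(11664 + 39\right) \left(21312 + 62 \left(1 + 14000\right)\right) = 11703 \left(21312 + 62 \cdot 14001\right) = 11703 \left(21312 + 868062\right) = 11703 \cdot 889374 = 10408343922$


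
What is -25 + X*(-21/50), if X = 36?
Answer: -1003/25 ≈ -40.120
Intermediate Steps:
-25 + X*(-21/50) = -25 + 36*(-21/50) = -25 - 378/25 = -1003/25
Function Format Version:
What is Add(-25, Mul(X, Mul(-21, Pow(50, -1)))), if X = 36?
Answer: Rational(-1003, 25) ≈ -40.120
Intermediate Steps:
Add(-25, Mul(X, Mul(-21, Pow(50, -1)))) = Add(-25, Mul(36, Mul(-21, Pow(50, -1)))) = Add(-25, Mul(36, Mul(-21, Rational(1, 50)))) = Add(-25, Mul(36, Rational(-21, 50))) = Add(-25, Rational(-378, 25)) = Rational(-1003, 25)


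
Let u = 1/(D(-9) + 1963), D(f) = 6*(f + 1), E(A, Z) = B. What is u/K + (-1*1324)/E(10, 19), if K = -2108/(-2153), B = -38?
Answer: 2672415747/76699580 ≈ 34.843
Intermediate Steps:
E(A, Z) = -38
D(f) = 6 + 6*f (D(f) = 6*(1 + f) = 6 + 6*f)
K = 2108/2153 (K = -2108*(-1/2153) = 2108/2153 ≈ 0.97910)
u = 1/1915 (u = 1/((6 + 6*(-9)) + 1963) = 1/((6 - 54) + 1963) = 1/(-48 + 1963) = 1/1915 ≈ 0.00052219)
u/K + (-1*1324)/E(10, 19) = 1/(1915*(2108/2153)) - 1*1324/(-38) = (1/1915)*(2153/2108) - 1324*(-1/38) = 2153/4036820 + 662/19 = 2672415747/76699580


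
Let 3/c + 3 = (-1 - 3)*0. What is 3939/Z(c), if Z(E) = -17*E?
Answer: 3939/17 ≈ 231.71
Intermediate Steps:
c = -1 (c = 3/(-3 + (-1 - 3)*0) = 3/(-3 - 4*0) = 3/(-3 + 0) = 3/(-3) = 3*(-1/3) = -1)
3939/Z(c) = 3939/((-17*(-1))) = 3939/17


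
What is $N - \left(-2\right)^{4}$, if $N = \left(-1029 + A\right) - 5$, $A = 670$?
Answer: $-380$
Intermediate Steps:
$N = -364$ ($N = \left(-1029 + 670\right) - 5 = -359 - 5 = -364$)
$N - \left(-2\right)^{4} = -364 - \left(-2\right)^{4} = -364 - 16 = -380$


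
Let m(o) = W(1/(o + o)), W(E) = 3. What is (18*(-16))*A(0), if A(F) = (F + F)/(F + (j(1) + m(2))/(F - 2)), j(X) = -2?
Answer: 0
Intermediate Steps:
m(o) = 3
A(F) = 2*F/(F + 1/(-2 + F)) (A(F) = (F + F)/(F + (-2 + 3)/(F - 2)) = (2*F)/(F + 1/(-2 + F)) = 2*F/(F + 1/(-2 + F)))
(18*(-16))*A(0) = (18*(-16))*(2*0*(-2 + 0)/(1 + 0² - 2*0)) = -576*0*(-2)/(1 + 0 + 0) = -576*0*(-2)/1 = -576*0*(-2) = -288*0 = 0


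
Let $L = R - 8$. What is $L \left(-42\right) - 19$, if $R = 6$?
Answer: $65$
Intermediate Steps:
$L = -2$ ($L = 6 - 8 = -2$)
$L \left(-42\right) - 19 = \left(-2\right) \left(-42\right) - 19 = 84 - 19 = 65$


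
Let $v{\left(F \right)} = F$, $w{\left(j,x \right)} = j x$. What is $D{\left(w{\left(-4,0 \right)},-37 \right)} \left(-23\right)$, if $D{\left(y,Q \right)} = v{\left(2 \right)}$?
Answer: $-46$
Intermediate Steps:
$D{\left(y,Q \right)} = 2$
$D{\left(w{\left(-4,0 \right)},-37 \right)} \left(-23\right) = 2 \left(-23\right) = -46$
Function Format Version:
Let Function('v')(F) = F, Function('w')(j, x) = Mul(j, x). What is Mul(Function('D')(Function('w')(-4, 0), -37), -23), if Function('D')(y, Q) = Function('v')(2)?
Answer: -46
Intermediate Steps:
Function('D')(y, Q) = 2
Mul(Function('D')(Function('w')(-4, 0), -37), -23) = Mul(2, -23) = -46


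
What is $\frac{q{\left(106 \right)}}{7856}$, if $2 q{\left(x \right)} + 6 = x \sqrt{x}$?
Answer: $- \frac{3}{7856} + \frac{53 \sqrt{106}}{7856} \approx 0.069077$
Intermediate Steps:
$q{\left(x \right)} = -3 + \frac{x^{\frac{3}{2}}}{2}$ ($q{\left(x \right)} = -3 + \frac{x \sqrt{x}}{2} = -3 + \frac{x^{\frac{3}{2}}}{2}$)
$\frac{q{\left(106 \right)}}{7856} = \frac{-3 + \frac{106^{\frac{3}{2}}}{2}}{7856} = \left(-3 + \frac{106 \sqrt{106}}{2}\right) \frac{1}{7856} = \left(-3 + 53 \sqrt{106}\right) \frac{1}{7856} = - \frac{3}{7856} + \frac{53 \sqrt{106}}{7856}$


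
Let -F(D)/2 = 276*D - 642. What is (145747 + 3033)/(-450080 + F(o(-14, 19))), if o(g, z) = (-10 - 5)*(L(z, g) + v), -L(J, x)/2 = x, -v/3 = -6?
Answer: -37195/16979 ≈ -2.1906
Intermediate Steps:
v = 18 (v = -3*(-6) = 18)
L(J, x) = -2*x
o(g, z) = -270 + 30*g (o(g, z) = (-10 - 5)*(-2*g + 18) = -15*(18 - 2*g) = -270 + 30*g)
F(D) = 1284 - 552*D (F(D) = -2*(276*D - 642) = -2*(-642 + 276*D) = 1284 - 552*D)
(145747 + 3033)/(-450080 + F(o(-14, 19))) = (145747 + 3033)/(-450080 + (1284 - 552*(-270 + 30*(-14)))) = 148780/(-450080 + (1284 - 552*(-270 - 420))) = 148780/(-450080 + (1284 - 552*(-690))) = 148780/(-450080 + (1284 + 380880)) = 148780/(-450080 + 382164) = 148780/(-67916) = 148780*(-1/67916) = -37195/16979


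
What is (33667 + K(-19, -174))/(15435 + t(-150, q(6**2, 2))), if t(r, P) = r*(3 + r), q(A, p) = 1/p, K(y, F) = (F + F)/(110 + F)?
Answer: 538759/599760 ≈ 0.89829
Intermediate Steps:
K(y, F) = 2*F/(110 + F) (K(y, F) = (2*F)/(110 + F) = 2*F/(110 + F))
(33667 + K(-19, -174))/(15435 + t(-150, q(6**2, 2))) = (33667 + 2*(-174)/(110 - 174))/(15435 - 150*(3 - 150)) = (33667 + 2*(-174)/(-64))/(15435 - 150*(-147)) = (33667 + 2*(-174)*(-1/64))/(15435 + 22050) = (33667 + 87/16)/37485 = (538759/16)*(1/37485) = 538759/599760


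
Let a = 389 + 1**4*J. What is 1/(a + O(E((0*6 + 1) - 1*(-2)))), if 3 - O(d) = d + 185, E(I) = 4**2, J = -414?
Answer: -1/223 ≈ -0.0044843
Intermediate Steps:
E(I) = 16
O(d) = -182 - d (O(d) = 3 - (d + 185) = 3 - (185 + d) = 3 + (-185 - d) = -182 - d)
a = -25 (a = 389 + 1**4*(-414) = 389 + 1*(-414) = 389 - 414 = -25)
1/(a + O(E((0*6 + 1) - 1*(-2)))) = 1/(-25 + (-182 - 1*16)) = 1/(-25 + (-182 - 16)) = 1/(-25 - 198) = 1/(-223) = -1/223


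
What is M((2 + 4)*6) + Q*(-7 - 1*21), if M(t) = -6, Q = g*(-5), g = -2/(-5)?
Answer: 50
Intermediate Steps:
g = 2/5 (g = -2*(-1/5) = 2/5 ≈ 0.40000)
Q = -2 (Q = (2/5)*(-5) = -2)
M((2 + 4)*6) + Q*(-7 - 1*21) = -6 - 2*(-7 - 1*21) = -6 - 2*(-7 - 21) = -6 - 2*(-28) = -6 + 56 = 50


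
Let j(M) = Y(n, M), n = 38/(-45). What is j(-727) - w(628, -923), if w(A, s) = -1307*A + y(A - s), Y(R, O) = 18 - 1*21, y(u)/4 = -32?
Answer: 820921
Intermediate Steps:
n = -38/45 (n = 38*(-1/45) = -38/45 ≈ -0.84444)
y(u) = -128 (y(u) = 4*(-32) = -128)
Y(R, O) = -3 (Y(R, O) = 18 - 21 = -3)
j(M) = -3
w(A, s) = -128 - 1307*A (w(A, s) = -1307*A - 128 = -128 - 1307*A)
j(-727) - w(628, -923) = -3 - (-128 - 1307*628) = -3 - (-128 - 820796) = -3 - 1*(-820924) = -3 + 820924 = 820921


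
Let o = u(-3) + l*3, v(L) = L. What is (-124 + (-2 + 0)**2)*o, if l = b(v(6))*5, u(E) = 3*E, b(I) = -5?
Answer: 10080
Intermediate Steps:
l = -25 (l = -5*5 = -25)
o = -84 (o = 3*(-3) - 25*3 = -9 - 75 = -84)
(-124 + (-2 + 0)**2)*o = (-124 + (-2 + 0)**2)*(-84) = (-124 + (-2)**2)*(-84) = (-124 + 4)*(-84) = -120*(-84) = 10080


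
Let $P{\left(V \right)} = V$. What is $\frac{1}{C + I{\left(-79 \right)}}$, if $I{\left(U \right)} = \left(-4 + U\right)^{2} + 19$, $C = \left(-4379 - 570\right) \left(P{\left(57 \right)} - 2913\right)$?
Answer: $\frac{1}{14141252} \approx 7.0715 \cdot 10^{-8}$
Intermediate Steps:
$C = 14134344$ ($C = \left(-4379 - 570\right) \left(57 - 2913\right) = \left(-4949\right) \left(-2856\right) = 14134344$)
$I{\left(U \right)} = 19 + \left(-4 + U\right)^{2}$
$\frac{1}{C + I{\left(-79 \right)}} = \frac{1}{14134344 + \left(19 + \left(-4 - 79\right)^{2}\right)} = \frac{1}{14134344 + \left(19 + \left(-83\right)^{2}\right)} = \frac{1}{14134344 + \left(19 + 6889\right)} = \frac{1}{14134344 + 6908} = \frac{1}{14141252}$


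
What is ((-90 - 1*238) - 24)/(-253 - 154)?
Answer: 32/37 ≈ 0.86486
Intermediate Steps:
((-90 - 1*238) - 24)/(-253 - 154) = ((-90 - 238) - 24)/(-407) = (-328 - 24)*(-1/407) = -352*(-1/407) = 32/37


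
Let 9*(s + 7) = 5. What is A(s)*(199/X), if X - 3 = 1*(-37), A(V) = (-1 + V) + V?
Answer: 24875/306 ≈ 81.291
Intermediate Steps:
s = -58/9 (s = -7 + (⅑)*5 = -7 + 5/9 = -58/9 ≈ -6.4444)
A(V) = -1 + 2*V
X = -34 (X = 3 + 1*(-37) = 3 - 37 = -34)
A(s)*(199/X) = (-1 + 2*(-58/9))*(199/(-34)) = (-1 - 116/9)*(199*(-1/34)) = -125/9*(-199/34) = 24875/306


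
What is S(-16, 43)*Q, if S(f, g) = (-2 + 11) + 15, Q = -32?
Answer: -768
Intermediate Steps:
S(f, g) = 24 (S(f, g) = 9 + 15 = 24)
S(-16, 43)*Q = 24*(-32) = -768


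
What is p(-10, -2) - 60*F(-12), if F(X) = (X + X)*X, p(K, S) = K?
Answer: -17290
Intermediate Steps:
F(X) = 2*X² (F(X) = (2*X)*X = 2*X²)
p(-10, -2) - 60*F(-12) = -10 - 120*(-12)² = -10 - 120*144 = -10 - 60*288 = -10 - 17280 = -17290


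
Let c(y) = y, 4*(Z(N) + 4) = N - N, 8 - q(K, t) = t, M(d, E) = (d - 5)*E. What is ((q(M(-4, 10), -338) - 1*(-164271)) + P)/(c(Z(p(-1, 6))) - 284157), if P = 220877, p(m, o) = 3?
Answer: -385494/284161 ≈ -1.3566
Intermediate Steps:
M(d, E) = E*(-5 + d) (M(d, E) = (-5 + d)*E = E*(-5 + d))
q(K, t) = 8 - t
Z(N) = -4 (Z(N) = -4 + (N - N)/4 = -4 + (¼)*0 = -4 + 0 = -4)
((q(M(-4, 10), -338) - 1*(-164271)) + P)/(c(Z(p(-1, 6))) - 284157) = (((8 - 1*(-338)) - 1*(-164271)) + 220877)/(-4 - 284157) = (((8 + 338) + 164271) + 220877)/(-284161) = ((346 + 164271) + 220877)*(-1/284161) = (164617 + 220877)*(-1/284161) = 385494*(-1/284161) = -385494/284161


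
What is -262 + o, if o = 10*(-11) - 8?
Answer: -380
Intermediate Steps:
o = -118 (o = -110 - 8 = -118)
-262 + o = -262 - 118 = -380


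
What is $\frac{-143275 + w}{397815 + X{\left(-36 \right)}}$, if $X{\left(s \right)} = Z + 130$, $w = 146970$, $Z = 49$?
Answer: $\frac{3695}{397994} \approx 0.0092841$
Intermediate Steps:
$X{\left(s \right)} = 179$ ($X{\left(s \right)} = 49 + 130 = 179$)
$\frac{-143275 + w}{397815 + X{\left(-36 \right)}} = \frac{-143275 + 146970}{397815 + 179} = \frac{3695}{397994}$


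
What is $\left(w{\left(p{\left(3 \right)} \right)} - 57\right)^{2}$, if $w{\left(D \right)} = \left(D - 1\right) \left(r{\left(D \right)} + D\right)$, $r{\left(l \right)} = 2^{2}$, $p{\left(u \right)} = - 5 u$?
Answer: $14161$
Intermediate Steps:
$r{\left(l \right)} = 4$
$w{\left(D \right)} = \left(-1 + D\right) \left(4 + D\right)$ ($w{\left(D \right)} = \left(D - 1\right) \left(4 + D\right) = \left(-1 + D\right) \left(4 + D\right)$)
$\left(w{\left(p{\left(3 \right)} \right)} - 57\right)^{2} = \left(\left(-4 + \left(\left(-5\right) 3\right)^{2} + 3 \left(\left(-5\right) 3\right)\right) - 57\right)^{2} = \left(\left(-4 + \left(-15\right)^{2} + 3 \left(-15\right)\right) - 57\right)^{2} = \left(\left(-4 + 225 - 45\right) - 57\right)^{2} = \left(176 - 57\right)^{2} = 119^{2} = 14161$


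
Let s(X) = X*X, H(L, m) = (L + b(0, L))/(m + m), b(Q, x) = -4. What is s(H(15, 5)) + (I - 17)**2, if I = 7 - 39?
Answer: 240221/100 ≈ 2402.2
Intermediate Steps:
I = -32
H(L, m) = (-4 + L)/(2*m) (H(L, m) = (L - 4)/(m + m) = (-4 + L)/((2*m)) = (-4 + L)*(1/(2*m)) = (-4 + L)/(2*m))
s(X) = X**2
s(H(15, 5)) + (I - 17)**2 = ((1/2)*(-4 + 15)/5)**2 + (-32 - 17)**2 = ((1/2)*(1/5)*11)**2 + (-49)**2 = (11/10)**2 + 2401 = 121/100 + 2401 = 240221/100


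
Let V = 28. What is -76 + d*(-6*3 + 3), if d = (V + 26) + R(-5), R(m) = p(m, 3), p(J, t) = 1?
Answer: -901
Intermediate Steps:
R(m) = 1
d = 55 (d = (28 + 26) + 1 = 54 + 1 = 55)
-76 + d*(-6*3 + 3) = -76 + 55*(-6*3 + 3) = -76 + 55*(-18 + 3) = -76 + 55*(-15) = -76 - 825 = -901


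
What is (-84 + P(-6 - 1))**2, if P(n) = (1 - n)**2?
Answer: 400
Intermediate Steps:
(-84 + P(-6 - 1))**2 = (-84 + (-1 + (-6 - 1))**2)**2 = (-84 + (-1 - 7)**2)**2 = (-84 + (-8)**2)**2 = (-84 + 64)**2 = (-20)**2 = 400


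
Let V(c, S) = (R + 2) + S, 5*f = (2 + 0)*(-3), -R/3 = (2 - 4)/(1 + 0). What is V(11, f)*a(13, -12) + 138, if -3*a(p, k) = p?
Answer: 1628/15 ≈ 108.53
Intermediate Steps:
a(p, k) = -p/3
R = 6 (R = -3*(2 - 4)/(1 + 0) = -(-6)/1 = -(-6) = -3*(-2) = 6)
f = -6/5 (f = ((2 + 0)*(-3))/5 = (2*(-3))/5 = (⅕)*(-6) = -6/5 ≈ -1.2000)
V(c, S) = 8 + S (V(c, S) = (6 + 2) + S = 8 + S)
V(11, f)*a(13, -12) + 138 = (8 - 6/5)*(-⅓*13) + 138 = (34/5)*(-13/3) + 138 = -442/15 + 138 = 1628/15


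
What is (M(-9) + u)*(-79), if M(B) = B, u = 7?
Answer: 158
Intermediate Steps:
(M(-9) + u)*(-79) = (-9 + 7)*(-79) = -2*(-79) = 158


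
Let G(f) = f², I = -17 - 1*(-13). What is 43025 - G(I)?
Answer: 43009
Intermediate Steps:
I = -4 (I = -17 + 13 = -4)
43025 - G(I) = 43025 - 1*(-4)² = 43025 - 1*16 = 43025 - 16 = 43009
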